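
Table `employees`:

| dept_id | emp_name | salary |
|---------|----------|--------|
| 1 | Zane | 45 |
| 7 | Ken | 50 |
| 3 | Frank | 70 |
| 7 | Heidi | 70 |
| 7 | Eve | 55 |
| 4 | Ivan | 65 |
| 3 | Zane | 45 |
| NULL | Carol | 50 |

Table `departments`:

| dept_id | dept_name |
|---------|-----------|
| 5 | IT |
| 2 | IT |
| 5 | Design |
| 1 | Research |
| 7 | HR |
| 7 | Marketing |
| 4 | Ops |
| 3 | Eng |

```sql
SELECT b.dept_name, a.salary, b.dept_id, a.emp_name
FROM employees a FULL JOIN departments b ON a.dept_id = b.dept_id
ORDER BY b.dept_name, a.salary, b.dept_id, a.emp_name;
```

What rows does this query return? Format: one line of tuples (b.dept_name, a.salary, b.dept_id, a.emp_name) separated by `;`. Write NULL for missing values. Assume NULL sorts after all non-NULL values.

(Design, NULL, 5, NULL); (Eng, 45, 3, Zane); (Eng, 70, 3, Frank); (HR, 50, 7, Ken); (HR, 55, 7, Eve); (HR, 70, 7, Heidi); (IT, NULL, 2, NULL); (IT, NULL, 5, NULL); (Marketing, 50, 7, Ken); (Marketing, 55, 7, Eve); (Marketing, 70, 7, Heidi); (Ops, 65, 4, Ivan); (Research, 45, 1, Zane); (NULL, 50, NULL, Carol)

FULL OUTER JOIN keeps every row from both sides; unmatched rows get NULL for the other side's columns.
Matching on a.dept_id = b.dept_id. A NULL in a compared column never satisfies the condition.
- a[0] dept_id=1 → 1 match(es) in b → 1 row(s).
- a[1] dept_id=7 → 2 match(es) in b → 2 row(s).
- a[2] dept_id=3 → 1 match(es) in b → 1 row(s).
- a[3] dept_id=7 → 2 match(es) in b → 2 row(s).
- a[4] dept_id=7 → 2 match(es) in b → 2 row(s).
- a[5] dept_id=4 → 1 match(es) in b → 1 row(s).
- a[6] dept_id=3 → 1 match(es) in b → 1 row(s).
- a[7] dept_id=NULL → no match; kept with NULLs on the b side.
- 3 b row(s) had no a match → kept, a columns NULL.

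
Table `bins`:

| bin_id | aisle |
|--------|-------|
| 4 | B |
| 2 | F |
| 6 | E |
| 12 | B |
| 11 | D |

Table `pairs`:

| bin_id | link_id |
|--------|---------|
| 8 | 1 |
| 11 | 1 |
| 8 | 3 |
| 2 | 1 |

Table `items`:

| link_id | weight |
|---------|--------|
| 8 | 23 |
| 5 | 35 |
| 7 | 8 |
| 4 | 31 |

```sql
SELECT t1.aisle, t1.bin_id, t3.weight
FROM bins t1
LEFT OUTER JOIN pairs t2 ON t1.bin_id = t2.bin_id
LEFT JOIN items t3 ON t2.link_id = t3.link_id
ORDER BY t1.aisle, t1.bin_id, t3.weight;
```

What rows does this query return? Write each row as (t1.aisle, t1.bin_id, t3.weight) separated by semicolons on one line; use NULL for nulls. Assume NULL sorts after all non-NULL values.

Step 1 — t1 LEFT JOIN t2 on bin_id → 5 row(s).
Then LEFT JOIN `items t3` on link_id: each of those 5 rows is kept; rows whose t2.link_id has no match in t3 get NULL for t3's columns.

(B, 4, NULL); (B, 12, NULL); (D, 11, NULL); (E, 6, NULL); (F, 2, NULL)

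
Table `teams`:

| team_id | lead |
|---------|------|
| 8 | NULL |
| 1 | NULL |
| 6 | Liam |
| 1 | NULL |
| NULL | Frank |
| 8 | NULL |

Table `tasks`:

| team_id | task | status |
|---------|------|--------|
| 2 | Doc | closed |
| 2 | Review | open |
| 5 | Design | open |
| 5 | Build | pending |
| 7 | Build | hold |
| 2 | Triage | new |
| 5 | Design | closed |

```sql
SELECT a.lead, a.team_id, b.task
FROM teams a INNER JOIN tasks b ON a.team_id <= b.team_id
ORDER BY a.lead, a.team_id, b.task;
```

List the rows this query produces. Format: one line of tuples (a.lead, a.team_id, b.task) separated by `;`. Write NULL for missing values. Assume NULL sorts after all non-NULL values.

INNER JOIN keeps only pairs where the ON condition holds.
Matching on a.team_id <= b.team_id. A NULL in a compared column never satisfies the condition.
- a row (team_id=8): no match → dropped.
- a row (team_id=1): matches 7 b row(s) → 7 output row(s).
- a row (team_id=6): matches 1 b row(s) → 1 output row(s).
- a row (team_id=1): matches 7 b row(s) → 7 output row(s).
- a row (team_id=NULL): no match → dropped.
- a row (team_id=8): no match → dropped.

(Liam, 6, Build); (NULL, 1, Build); (NULL, 1, Build); (NULL, 1, Build); (NULL, 1, Build); (NULL, 1, Design); (NULL, 1, Design); (NULL, 1, Design); (NULL, 1, Design); (NULL, 1, Doc); (NULL, 1, Doc); (NULL, 1, Review); (NULL, 1, Review); (NULL, 1, Triage); (NULL, 1, Triage)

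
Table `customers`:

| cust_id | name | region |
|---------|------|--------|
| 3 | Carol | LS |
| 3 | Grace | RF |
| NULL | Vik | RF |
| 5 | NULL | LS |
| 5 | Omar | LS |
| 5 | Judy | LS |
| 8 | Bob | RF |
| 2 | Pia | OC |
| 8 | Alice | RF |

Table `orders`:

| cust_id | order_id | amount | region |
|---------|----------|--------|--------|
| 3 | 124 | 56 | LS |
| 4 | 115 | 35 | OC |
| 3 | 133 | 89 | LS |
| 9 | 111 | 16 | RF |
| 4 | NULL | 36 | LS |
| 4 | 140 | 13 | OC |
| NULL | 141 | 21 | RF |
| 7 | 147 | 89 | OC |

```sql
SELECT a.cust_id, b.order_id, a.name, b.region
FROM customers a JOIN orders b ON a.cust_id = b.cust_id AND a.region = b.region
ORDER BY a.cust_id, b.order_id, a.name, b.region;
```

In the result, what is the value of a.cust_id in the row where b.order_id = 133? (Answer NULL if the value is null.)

3

INNER JOIN keeps only pairs where the ON condition holds.
Matching on a.cust_id = b.cust_id AND a.region = b.region. A NULL in a compared column never satisfies the condition.
- a[0] cust_id=3, region=LS → 2 match(es) in b → 2 row(s).
- a[1] cust_id=3, region=RF → no match; dropped.
- a[2] cust_id=NULL, region=RF → no match; dropped.
- a[3] cust_id=5, region=LS → no match; dropped.
- a[4] cust_id=5, region=LS → no match; dropped.
- a[5] cust_id=5, region=LS → no match; dropped.
- a[6] cust_id=8, region=RF → no match; dropped.
- a[7] cust_id=2, region=OC → no match; dropped.
- a[8] cust_id=8, region=RF → no match; dropped.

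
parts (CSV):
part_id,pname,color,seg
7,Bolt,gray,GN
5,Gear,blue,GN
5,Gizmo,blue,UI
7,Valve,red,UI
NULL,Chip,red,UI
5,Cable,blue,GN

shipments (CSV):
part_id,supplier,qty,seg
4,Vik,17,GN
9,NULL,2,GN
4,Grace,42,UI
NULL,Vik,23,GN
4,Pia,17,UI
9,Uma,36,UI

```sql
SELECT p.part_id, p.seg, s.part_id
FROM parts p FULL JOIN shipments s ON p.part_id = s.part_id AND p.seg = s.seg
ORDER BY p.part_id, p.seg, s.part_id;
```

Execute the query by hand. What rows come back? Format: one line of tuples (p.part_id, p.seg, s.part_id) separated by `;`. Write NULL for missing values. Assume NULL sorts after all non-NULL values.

(5, GN, NULL); (5, GN, NULL); (5, UI, NULL); (7, GN, NULL); (7, UI, NULL); (NULL, UI, NULL); (NULL, NULL, 4); (NULL, NULL, 4); (NULL, NULL, 4); (NULL, NULL, 9); (NULL, NULL, 9); (NULL, NULL, NULL)

FULL OUTER JOIN keeps every row from both sides; unmatched rows get NULL for the other side's columns.
Matching on p.part_id = s.part_id AND p.seg = s.seg. A NULL in a compared column never satisfies the condition.
Matched pairs: 0; unmatched p rows kept: 6; unmatched s rows kept: 6.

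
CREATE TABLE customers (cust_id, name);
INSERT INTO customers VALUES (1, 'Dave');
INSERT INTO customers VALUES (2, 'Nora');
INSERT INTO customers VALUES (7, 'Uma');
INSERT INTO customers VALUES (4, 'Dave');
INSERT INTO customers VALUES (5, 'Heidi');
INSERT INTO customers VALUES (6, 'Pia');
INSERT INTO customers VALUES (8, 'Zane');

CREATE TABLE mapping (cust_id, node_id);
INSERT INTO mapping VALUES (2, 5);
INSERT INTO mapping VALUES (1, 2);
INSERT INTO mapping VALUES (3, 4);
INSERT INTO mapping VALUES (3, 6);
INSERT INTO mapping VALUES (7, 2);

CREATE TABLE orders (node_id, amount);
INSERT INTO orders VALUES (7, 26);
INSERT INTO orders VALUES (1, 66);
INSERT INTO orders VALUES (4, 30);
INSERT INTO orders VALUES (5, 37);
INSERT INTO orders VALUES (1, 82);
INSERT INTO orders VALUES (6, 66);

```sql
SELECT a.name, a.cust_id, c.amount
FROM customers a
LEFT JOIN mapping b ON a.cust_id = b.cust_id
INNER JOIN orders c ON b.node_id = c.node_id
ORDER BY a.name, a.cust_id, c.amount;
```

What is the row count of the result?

1

Step 1 — a LEFT JOIN b on cust_id → 7 row(s).
Then INNER JOIN `orders c` on node_id: keep only rows whose b.node_id appears in c.
Result: 1 row(s).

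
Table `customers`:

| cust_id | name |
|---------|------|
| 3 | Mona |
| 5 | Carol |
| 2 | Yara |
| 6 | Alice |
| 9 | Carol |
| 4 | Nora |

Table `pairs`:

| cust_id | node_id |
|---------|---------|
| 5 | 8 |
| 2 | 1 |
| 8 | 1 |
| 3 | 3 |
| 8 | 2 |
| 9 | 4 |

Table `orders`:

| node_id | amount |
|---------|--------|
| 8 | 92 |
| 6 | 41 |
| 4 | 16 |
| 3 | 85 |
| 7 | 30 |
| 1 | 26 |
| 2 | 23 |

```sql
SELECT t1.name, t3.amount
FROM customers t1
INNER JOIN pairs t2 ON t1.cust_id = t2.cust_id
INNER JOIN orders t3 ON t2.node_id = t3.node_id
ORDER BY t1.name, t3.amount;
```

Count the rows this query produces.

Evaluate left to right. First `customers t1 INNER JOIN pairs t2` on cust_id: 4 row(s).
Then INNER JOIN `orders t3` on node_id: keep only rows whose t2.node_id appears in t3.
Result: 4 row(s).

4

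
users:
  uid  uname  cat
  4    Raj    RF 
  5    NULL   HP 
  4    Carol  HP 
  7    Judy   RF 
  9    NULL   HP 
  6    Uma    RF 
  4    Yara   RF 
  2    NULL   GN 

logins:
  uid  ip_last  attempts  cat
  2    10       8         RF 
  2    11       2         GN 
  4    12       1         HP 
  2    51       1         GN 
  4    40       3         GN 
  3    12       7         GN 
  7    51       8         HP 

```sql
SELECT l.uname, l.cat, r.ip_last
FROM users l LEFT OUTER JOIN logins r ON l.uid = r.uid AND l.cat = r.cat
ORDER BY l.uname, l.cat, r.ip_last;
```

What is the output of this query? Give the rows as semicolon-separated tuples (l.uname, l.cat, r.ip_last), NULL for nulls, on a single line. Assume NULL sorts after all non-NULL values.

(Carol, HP, 12); (Judy, RF, NULL); (Raj, RF, NULL); (Uma, RF, NULL); (Yara, RF, NULL); (NULL, GN, 11); (NULL, GN, 51); (NULL, HP, NULL); (NULL, HP, NULL)

LEFT JOIN keeps every row from `users`; unmatched rows get NULL for `logins`'s columns.
Matching on l.uid = r.uid AND l.cat = r.cat.
- l (uid=4, cat=RF) has no partner → padded with NULL.
- l (uid=5, cat=HP) has no partner → padded with NULL.
- l (uid=4, cat=HP) pairs with 1 row(s) of r.
- l (uid=7, cat=RF) has no partner → padded with NULL.
- l (uid=9, cat=HP) has no partner → padded with NULL.
- l (uid=6, cat=RF) has no partner → padded with NULL.
- l (uid=4, cat=RF) has no partner → padded with NULL.
- l (uid=2, cat=GN) pairs with 2 row(s) of r.
After projecting and ordering:
l.uname | l.cat | r.ip_last
Carol | HP | 12
Judy | RF | NULL
Raj | RF | NULL
Uma | RF | NULL
Yara | RF | NULL
NULL | GN | 11
NULL | GN | 51
NULL | HP | NULL
NULL | HP | NULL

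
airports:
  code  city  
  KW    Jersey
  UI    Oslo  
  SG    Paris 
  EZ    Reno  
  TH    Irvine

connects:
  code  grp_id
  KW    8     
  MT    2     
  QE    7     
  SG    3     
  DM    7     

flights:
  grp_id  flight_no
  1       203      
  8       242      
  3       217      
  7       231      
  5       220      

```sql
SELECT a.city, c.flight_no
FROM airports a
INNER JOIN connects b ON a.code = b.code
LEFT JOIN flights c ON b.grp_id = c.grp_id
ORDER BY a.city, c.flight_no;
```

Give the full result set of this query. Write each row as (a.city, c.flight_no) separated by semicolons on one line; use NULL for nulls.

Evaluate left to right. First `airports a INNER JOIN connects b` on code: 2 row(s).
Then LEFT JOIN `flights c` on grp_id: each of those 2 rows is kept; rows whose b.grp_id has no match in c get NULL for c's columns.

(Jersey, 242); (Paris, 217)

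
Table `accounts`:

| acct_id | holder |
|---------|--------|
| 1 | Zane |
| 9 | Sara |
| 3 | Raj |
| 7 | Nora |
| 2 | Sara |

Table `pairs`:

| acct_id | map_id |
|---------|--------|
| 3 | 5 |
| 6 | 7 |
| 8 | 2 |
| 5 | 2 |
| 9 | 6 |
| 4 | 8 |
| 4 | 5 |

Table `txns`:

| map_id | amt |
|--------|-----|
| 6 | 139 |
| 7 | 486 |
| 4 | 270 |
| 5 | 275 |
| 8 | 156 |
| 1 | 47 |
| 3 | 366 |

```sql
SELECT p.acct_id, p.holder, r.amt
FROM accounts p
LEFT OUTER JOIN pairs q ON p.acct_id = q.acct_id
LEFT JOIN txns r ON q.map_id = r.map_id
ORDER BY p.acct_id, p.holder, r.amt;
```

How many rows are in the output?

Step 1 — p LEFT JOIN q on acct_id → 5 row(s).
Then LEFT JOIN `txns r` on map_id: each of those 5 rows is kept; rows whose q.map_id has no match in r get NULL for r's columns.
Result: 5 row(s).

5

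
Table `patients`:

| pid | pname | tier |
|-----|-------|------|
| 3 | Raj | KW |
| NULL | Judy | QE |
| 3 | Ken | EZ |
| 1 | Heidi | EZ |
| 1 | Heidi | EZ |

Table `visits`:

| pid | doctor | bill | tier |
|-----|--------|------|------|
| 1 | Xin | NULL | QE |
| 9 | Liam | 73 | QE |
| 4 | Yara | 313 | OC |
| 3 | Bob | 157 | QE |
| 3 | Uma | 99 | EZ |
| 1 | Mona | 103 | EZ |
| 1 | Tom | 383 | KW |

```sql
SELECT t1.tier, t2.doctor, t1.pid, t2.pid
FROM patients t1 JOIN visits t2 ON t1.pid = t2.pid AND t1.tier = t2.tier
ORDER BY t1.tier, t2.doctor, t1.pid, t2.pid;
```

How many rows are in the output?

3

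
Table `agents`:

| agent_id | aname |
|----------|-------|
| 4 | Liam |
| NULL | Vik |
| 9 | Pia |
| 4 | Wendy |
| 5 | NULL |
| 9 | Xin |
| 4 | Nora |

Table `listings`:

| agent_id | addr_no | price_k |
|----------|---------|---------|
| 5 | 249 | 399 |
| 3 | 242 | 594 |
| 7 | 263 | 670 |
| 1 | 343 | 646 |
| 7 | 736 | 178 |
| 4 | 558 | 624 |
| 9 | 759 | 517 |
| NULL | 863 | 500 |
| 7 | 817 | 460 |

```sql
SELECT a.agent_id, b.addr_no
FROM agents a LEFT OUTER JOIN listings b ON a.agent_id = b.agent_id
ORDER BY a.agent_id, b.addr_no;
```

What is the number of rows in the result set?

LEFT JOIN keeps every row from `agents`; unmatched rows get NULL for `listings`'s columns.
Matching on a.agent_id = b.agent_id. A NULL in a compared column never satisfies the condition.
- a row (agent_id=4): matches 1 b row(s) → 1 output row(s).
- a row (agent_id=NULL): no match → kept, b columns NULL.
- a row (agent_id=9): matches 1 b row(s) → 1 output row(s).
- a row (agent_id=4): matches 1 b row(s) → 1 output row(s).
- a row (agent_id=5): matches 1 b row(s) → 1 output row(s).
- a row (agent_id=9): matches 1 b row(s) → 1 output row(s).
- a row (agent_id=4): matches 1 b row(s) → 1 output row(s).
Total: 6 matched + 1 padded = 7 rows.

7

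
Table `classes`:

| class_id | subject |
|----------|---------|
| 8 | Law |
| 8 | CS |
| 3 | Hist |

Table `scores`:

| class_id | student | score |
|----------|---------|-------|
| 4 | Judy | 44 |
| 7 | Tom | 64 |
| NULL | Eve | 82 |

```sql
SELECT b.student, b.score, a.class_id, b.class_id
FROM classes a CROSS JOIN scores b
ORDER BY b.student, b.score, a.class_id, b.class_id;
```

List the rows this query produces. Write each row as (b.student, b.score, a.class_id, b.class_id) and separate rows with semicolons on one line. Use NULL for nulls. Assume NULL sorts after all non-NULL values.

CROSS JOIN pairs every row of `classes` with every row of `scores`: 3 × 3 = 9 rows.

(Eve, 82, 3, NULL); (Eve, 82, 8, NULL); (Eve, 82, 8, NULL); (Judy, 44, 3, 4); (Judy, 44, 8, 4); (Judy, 44, 8, 4); (Tom, 64, 3, 7); (Tom, 64, 8, 7); (Tom, 64, 8, 7)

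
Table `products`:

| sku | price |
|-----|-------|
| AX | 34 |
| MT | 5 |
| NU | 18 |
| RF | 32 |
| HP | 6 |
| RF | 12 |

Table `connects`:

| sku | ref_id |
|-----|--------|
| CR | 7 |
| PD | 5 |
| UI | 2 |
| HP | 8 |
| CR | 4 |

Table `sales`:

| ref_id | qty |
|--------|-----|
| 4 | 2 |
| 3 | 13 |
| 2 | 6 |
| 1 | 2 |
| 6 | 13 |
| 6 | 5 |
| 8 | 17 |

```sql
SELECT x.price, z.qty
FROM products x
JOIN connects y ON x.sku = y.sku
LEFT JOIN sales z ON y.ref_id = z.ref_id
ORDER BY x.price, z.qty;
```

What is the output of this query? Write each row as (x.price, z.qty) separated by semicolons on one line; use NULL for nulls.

Evaluate left to right. First `products x INNER JOIN connects y` on sku: 1 row(s).
Then LEFT JOIN `sales z` on ref_id: each of those 1 rows is kept; rows whose y.ref_id has no match in z get NULL for z's columns.

(6, 17)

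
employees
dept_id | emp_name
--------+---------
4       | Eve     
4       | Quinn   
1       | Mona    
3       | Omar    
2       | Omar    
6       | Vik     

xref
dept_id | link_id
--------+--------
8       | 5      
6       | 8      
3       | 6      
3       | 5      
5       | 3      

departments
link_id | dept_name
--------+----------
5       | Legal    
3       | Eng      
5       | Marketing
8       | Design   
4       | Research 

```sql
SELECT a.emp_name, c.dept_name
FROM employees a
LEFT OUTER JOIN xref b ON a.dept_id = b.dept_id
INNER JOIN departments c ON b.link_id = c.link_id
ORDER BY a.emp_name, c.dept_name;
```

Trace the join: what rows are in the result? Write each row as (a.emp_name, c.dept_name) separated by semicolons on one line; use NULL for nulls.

(Omar, Legal); (Omar, Marketing); (Vik, Design)

Step 1 — a LEFT JOIN b on dept_id → 7 row(s).
Then INNER JOIN `departments c` on link_id: keep only rows whose b.link_id appears in c.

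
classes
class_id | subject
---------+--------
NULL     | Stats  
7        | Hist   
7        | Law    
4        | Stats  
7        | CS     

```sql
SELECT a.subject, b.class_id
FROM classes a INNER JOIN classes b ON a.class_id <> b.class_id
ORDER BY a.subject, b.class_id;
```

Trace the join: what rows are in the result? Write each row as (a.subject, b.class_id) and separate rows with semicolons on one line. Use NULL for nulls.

INNER JOIN keeps only pairs where the ON condition holds.
Matching on a.class_id <> b.class_id. A NULL in a compared column never satisfies the condition.
Matched pairs: 6.

(CS, 4); (Hist, 4); (Law, 4); (Stats, 7); (Stats, 7); (Stats, 7)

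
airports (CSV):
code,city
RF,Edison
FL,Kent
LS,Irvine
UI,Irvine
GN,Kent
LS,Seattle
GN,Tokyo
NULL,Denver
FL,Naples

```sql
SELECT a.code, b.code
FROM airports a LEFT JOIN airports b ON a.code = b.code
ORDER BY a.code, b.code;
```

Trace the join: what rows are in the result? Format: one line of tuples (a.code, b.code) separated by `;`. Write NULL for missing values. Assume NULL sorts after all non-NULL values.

(FL, FL); (FL, FL); (FL, FL); (FL, FL); (GN, GN); (GN, GN); (GN, GN); (GN, GN); (LS, LS); (LS, LS); (LS, LS); (LS, LS); (RF, RF); (UI, UI); (NULL, NULL)

LEFT JOIN keeps every row from `airports a`; unmatched rows get NULL for `airports b`'s columns.
Matching on a.code = b.code. A NULL in a compared column never satisfies the condition.
- a[0] code=RF → 1 match(es) in b → 1 row(s).
- a[1] code=FL → 2 match(es) in b → 2 row(s).
- a[2] code=LS → 2 match(es) in b → 2 row(s).
- a[3] code=UI → 1 match(es) in b → 1 row(s).
- a[4] code=GN → 2 match(es) in b → 2 row(s).
- a[5] code=LS → 2 match(es) in b → 2 row(s).
- a[6] code=GN → 2 match(es) in b → 2 row(s).
- a[7] code=NULL → no match; kept with NULLs on the b side.
- a[8] code=FL → 2 match(es) in b → 2 row(s).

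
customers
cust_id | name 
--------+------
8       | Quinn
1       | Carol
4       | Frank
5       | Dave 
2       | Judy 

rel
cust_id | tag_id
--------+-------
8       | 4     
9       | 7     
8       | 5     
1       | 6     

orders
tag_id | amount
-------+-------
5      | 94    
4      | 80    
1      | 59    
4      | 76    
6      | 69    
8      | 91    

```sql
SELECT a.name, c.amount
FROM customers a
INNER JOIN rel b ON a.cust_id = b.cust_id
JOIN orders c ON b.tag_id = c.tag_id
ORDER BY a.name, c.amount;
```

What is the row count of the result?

4

Evaluate left to right. First `customers a INNER JOIN rel b` on cust_id: 3 row(s).
Then INNER JOIN `orders c` on tag_id: keep only rows whose b.tag_id appears in c.
Result: 4 row(s).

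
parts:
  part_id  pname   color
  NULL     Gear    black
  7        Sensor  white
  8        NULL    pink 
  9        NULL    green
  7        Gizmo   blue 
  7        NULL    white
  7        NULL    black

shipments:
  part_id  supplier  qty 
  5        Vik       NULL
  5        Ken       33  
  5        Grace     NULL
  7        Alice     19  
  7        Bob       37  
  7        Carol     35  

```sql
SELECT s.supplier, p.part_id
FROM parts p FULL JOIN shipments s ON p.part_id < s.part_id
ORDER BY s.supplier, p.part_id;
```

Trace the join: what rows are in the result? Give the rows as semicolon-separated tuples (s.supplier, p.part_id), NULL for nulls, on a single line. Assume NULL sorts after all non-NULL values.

FULL OUTER JOIN keeps every row from both sides; unmatched rows get NULL for the other side's columns.
Matching on p.part_id < s.part_id. A NULL in a compared column never satisfies the condition.
- p (part_id=NULL) has no partner → padded with NULL.
- p (part_id=7) has no partner → padded with NULL.
- p (part_id=8) has no partner → padded with NULL.
- p (part_id=9) has no partner → padded with NULL.
- p (part_id=7) has no partner → padded with NULL.
- p (part_id=7) has no partner → padded with NULL.
- p (part_id=7) has no partner → padded with NULL.
- 6 row(s) from s found no p partner → padded with NULL.

(Alice, NULL); (Bob, NULL); (Carol, NULL); (Grace, NULL); (Ken, NULL); (Vik, NULL); (NULL, 7); (NULL, 7); (NULL, 7); (NULL, 7); (NULL, 8); (NULL, 9); (NULL, NULL)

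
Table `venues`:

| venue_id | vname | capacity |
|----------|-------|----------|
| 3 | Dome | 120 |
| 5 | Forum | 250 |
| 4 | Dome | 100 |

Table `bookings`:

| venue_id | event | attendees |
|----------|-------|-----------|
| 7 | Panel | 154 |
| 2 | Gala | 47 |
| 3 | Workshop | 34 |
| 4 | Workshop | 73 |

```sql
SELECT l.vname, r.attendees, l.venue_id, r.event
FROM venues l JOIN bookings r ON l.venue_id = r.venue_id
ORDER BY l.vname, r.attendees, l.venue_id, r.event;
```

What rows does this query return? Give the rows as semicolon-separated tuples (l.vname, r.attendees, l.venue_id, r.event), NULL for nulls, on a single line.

(Dome, 34, 3, Workshop); (Dome, 73, 4, Workshop)

INNER JOIN keeps only pairs where the ON condition holds.
Matching on l.venue_id = r.venue_id.
Matched pairs: 2.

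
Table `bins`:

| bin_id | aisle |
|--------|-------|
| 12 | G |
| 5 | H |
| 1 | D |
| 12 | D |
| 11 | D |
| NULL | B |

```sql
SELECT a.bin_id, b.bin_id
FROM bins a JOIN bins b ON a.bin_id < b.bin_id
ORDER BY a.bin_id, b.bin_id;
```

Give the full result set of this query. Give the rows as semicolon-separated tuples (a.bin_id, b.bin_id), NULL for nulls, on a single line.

(1, 5); (1, 11); (1, 12); (1, 12); (5, 11); (5, 12); (5, 12); (11, 12); (11, 12)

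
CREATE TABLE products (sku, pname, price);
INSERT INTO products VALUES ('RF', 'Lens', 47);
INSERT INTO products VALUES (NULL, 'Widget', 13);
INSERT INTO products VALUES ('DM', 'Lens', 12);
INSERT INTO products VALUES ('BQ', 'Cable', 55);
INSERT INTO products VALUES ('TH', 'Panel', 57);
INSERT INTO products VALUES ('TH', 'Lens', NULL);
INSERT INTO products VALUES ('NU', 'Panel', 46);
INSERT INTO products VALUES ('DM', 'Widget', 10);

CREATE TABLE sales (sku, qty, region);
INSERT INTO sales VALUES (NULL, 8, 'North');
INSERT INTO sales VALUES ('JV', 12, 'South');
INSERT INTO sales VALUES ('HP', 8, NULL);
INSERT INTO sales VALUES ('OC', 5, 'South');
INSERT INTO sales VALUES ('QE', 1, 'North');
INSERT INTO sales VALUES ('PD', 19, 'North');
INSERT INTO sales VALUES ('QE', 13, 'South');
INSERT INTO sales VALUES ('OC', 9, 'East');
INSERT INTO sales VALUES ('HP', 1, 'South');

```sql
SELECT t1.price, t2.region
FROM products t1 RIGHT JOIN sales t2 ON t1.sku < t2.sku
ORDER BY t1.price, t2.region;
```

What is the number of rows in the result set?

30

RIGHT JOIN keeps every row from `sales`; unmatched rows get NULL for `products`'s columns.
Matching on t1.sku < t2.sku. A NULL in a compared column never satisfies the condition.
- t1[0] sku=RF → no match.
- t1[1] sku=NULL → no match.
- t1[2] sku=DM → 8 match(es) in t2 → 8 row(s).
- t1[3] sku=BQ → 8 match(es) in t2 → 8 row(s).
- t1[4] sku=TH → no match.
- t1[5] sku=TH → no match.
- t1[6] sku=NU → 5 match(es) in t2 → 5 row(s).
- t1[7] sku=DM → 8 match(es) in t2 → 8 row(s).
- 1 row(s) from t2 found no t1 partner → padded with NULL.
Total: 29 matched + 1 padded = 30 rows.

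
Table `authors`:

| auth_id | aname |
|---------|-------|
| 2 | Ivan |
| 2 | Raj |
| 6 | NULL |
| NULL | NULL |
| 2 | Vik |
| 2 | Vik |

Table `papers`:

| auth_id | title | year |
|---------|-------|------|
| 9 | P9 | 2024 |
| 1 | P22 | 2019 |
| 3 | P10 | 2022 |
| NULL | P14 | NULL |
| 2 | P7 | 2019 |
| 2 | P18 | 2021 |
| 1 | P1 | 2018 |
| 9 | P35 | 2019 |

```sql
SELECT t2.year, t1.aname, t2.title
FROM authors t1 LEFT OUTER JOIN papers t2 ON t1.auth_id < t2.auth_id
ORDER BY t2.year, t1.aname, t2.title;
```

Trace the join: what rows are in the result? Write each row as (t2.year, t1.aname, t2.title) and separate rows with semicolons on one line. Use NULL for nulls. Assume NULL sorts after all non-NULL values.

(2019, Ivan, P35); (2019, Raj, P35); (2019, Vik, P35); (2019, Vik, P35); (2019, NULL, P35); (2022, Ivan, P10); (2022, Raj, P10); (2022, Vik, P10); (2022, Vik, P10); (2024, Ivan, P9); (2024, Raj, P9); (2024, Vik, P9); (2024, Vik, P9); (2024, NULL, P9); (NULL, NULL, NULL)

LEFT JOIN keeps every row from `authors`; unmatched rows get NULL for `papers`'s columns.
Matching on t1.auth_id < t2.auth_id. A NULL in a compared column never satisfies the condition.
- auth_id=2: 3 matching t2 row(s), so 3 row(s) emitted.
- auth_id=2: 3 matching t2 row(s), so 3 row(s) emitted.
- auth_id=6: 2 matching t2 row(s), so 2 row(s) emitted.
- auth_id=NULL: no t2 row matches, row kept with t2 columns NULL.
- auth_id=2: 3 matching t2 row(s), so 3 row(s) emitted.
- auth_id=2: 3 matching t2 row(s), so 3 row(s) emitted.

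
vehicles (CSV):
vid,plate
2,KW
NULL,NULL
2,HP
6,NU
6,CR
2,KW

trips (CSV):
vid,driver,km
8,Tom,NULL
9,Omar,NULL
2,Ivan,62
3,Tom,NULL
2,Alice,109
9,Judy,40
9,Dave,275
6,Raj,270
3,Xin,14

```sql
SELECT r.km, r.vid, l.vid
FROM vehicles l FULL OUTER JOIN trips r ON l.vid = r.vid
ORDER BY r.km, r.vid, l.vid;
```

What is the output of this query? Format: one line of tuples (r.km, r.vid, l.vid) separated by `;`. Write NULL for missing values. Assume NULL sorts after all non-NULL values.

FULL OUTER JOIN keeps every row from both sides; unmatched rows get NULL for the other side's columns.
Matching on l.vid = r.vid. A NULL in a compared column never satisfies the condition.
- vid=2: 2 matching r row(s), so 2 row(s) emitted.
- vid=NULL: no r row matches, row kept with r columns NULL.
- vid=2: 2 matching r row(s), so 2 row(s) emitted.
- vid=6: 1 matching r row(s), so 1 row(s) emitted.
- vid=6: 1 matching r row(s), so 1 row(s) emitted.
- vid=2: 2 matching r row(s), so 2 row(s) emitted.
- 6 r row(s) had no l match → kept, l columns NULL.

(14, 3, NULL); (40, 9, NULL); (62, 2, 2); (62, 2, 2); (62, 2, 2); (109, 2, 2); (109, 2, 2); (109, 2, 2); (270, 6, 6); (270, 6, 6); (275, 9, NULL); (NULL, 3, NULL); (NULL, 8, NULL); (NULL, 9, NULL); (NULL, NULL, NULL)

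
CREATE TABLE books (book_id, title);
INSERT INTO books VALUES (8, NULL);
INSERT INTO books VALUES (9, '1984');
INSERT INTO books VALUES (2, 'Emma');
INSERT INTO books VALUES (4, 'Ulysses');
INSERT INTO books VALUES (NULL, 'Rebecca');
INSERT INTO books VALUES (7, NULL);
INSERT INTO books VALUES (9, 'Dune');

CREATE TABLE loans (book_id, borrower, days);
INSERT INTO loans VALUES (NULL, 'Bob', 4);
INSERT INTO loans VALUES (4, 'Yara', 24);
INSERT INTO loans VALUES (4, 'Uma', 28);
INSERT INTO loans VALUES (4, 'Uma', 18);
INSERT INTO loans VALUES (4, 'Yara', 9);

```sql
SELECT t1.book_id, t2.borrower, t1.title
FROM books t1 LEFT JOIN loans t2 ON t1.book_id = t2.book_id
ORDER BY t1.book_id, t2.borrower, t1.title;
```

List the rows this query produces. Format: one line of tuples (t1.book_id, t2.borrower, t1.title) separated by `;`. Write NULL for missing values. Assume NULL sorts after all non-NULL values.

(2, NULL, Emma); (4, Uma, Ulysses); (4, Uma, Ulysses); (4, Yara, Ulysses); (4, Yara, Ulysses); (7, NULL, NULL); (8, NULL, NULL); (9, NULL, 1984); (9, NULL, Dune); (NULL, NULL, Rebecca)

LEFT JOIN keeps every row from `books`; unmatched rows get NULL for `loans`'s columns.
Matching on t1.book_id = t2.book_id. A NULL in a compared column never satisfies the condition.
- t1 (book_id=8) has no partner → padded with NULL.
- t1 (book_id=9) has no partner → padded with NULL.
- t1 (book_id=2) has no partner → padded with NULL.
- t1 (book_id=4) pairs with 4 row(s) of t2.
- t1 (book_id=NULL) has no partner → padded with NULL.
- t1 (book_id=7) has no partner → padded with NULL.
- t1 (book_id=9) has no partner → padded with NULL.
After projecting and ordering:
t1.book_id | t2.borrower | t1.title
2 | NULL | Emma
4 | Uma | Ulysses
4 | Uma | Ulysses
4 | Yara | Ulysses
4 | Yara | Ulysses
7 | NULL | NULL
8 | NULL | NULL
9 | NULL | 1984
9 | NULL | Dune
NULL | NULL | Rebecca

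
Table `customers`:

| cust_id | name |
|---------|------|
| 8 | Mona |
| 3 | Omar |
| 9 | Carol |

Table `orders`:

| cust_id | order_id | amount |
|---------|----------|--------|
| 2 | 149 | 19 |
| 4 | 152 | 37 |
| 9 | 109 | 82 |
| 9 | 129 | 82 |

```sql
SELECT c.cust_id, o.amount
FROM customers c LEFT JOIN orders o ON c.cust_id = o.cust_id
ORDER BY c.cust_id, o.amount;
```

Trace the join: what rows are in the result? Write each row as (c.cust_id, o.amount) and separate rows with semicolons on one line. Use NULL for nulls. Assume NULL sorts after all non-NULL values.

LEFT JOIN keeps every row from `customers`; unmatched rows get NULL for `orders`'s columns.
Matching on c.cust_id = o.cust_id.
- c row (cust_id=8): no match → kept, o columns NULL.
- c row (cust_id=3): no match → kept, o columns NULL.
- c row (cust_id=9): matches 2 o row(s) → 2 output row(s).
After projecting and ordering:
c.cust_id | o.amount
3 | NULL
8 | NULL
9 | 82
9 | 82

(3, NULL); (8, NULL); (9, 82); (9, 82)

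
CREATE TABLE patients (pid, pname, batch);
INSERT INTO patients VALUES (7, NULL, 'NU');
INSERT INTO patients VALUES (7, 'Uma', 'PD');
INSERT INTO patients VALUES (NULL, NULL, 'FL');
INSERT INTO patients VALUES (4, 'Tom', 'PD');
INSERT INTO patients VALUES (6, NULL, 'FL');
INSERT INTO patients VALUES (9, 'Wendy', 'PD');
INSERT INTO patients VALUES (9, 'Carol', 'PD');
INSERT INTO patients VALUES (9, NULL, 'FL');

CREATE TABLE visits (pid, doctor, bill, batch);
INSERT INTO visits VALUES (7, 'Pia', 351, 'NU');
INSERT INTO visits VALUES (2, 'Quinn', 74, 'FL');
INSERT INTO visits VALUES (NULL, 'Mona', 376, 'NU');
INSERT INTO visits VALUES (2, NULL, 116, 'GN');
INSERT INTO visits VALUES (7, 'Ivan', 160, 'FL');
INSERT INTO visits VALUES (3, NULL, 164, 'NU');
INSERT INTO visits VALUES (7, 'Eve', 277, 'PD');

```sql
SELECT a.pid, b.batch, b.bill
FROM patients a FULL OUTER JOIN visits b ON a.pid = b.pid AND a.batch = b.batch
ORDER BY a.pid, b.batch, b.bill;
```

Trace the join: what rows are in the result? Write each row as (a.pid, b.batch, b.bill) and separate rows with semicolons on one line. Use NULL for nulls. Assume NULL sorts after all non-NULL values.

(4, NULL, NULL); (6, NULL, NULL); (7, NU, 351); (7, PD, 277); (9, NULL, NULL); (9, NULL, NULL); (9, NULL, NULL); (NULL, FL, 74); (NULL, FL, 160); (NULL, GN, 116); (NULL, NU, 164); (NULL, NU, 376); (NULL, NULL, NULL)

FULL OUTER JOIN keeps every row from both sides; unmatched rows get NULL for the other side's columns.
Matching on a.pid = b.pid AND a.batch = b.batch. A NULL in a compared column never satisfies the condition.
- a[0] pid=7, batch=NU → 1 match(es) in b → 1 row(s).
- a[1] pid=7, batch=PD → 1 match(es) in b → 1 row(s).
- a[2] pid=NULL, batch=FL → no match; kept with NULLs on the b side.
- a[3] pid=4, batch=PD → no match; kept with NULLs on the b side.
- a[4] pid=6, batch=FL → no match; kept with NULLs on the b side.
- a[5] pid=9, batch=PD → no match; kept with NULLs on the b side.
- a[6] pid=9, batch=PD → no match; kept with NULLs on the b side.
- a[7] pid=9, batch=FL → no match; kept with NULLs on the b side.
- 5 b row(s) had no a match → kept, a columns NULL.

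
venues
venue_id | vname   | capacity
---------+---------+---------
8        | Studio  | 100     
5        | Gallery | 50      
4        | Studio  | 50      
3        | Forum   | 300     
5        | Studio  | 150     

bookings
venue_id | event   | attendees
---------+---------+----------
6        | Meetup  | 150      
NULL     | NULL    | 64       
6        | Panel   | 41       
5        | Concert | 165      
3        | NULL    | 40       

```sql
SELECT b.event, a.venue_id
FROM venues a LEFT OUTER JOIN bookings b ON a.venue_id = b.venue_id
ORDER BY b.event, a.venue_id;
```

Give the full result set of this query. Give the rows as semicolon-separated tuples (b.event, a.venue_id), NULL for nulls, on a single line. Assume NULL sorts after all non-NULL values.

LEFT JOIN keeps every row from `venues`; unmatched rows get NULL for `bookings`'s columns.
Matching on a.venue_id = b.venue_id. A NULL in a compared column never satisfies the condition.
Matched pairs: 3; unmatched a rows kept: 2.

(Concert, 5); (Concert, 5); (NULL, 3); (NULL, 4); (NULL, 8)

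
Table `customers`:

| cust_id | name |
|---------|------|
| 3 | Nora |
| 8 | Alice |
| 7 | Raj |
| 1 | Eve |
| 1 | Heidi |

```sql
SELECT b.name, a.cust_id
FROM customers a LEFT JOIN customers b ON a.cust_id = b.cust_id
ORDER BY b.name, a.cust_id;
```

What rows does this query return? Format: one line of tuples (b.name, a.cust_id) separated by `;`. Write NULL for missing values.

LEFT JOIN keeps every row from `customers a`; unmatched rows get NULL for `customers b`'s columns.
Matching on a.cust_id = b.cust_id.
Matched pairs: 7; unmatched a rows kept: 0.

(Alice, 8); (Eve, 1); (Eve, 1); (Heidi, 1); (Heidi, 1); (Nora, 3); (Raj, 7)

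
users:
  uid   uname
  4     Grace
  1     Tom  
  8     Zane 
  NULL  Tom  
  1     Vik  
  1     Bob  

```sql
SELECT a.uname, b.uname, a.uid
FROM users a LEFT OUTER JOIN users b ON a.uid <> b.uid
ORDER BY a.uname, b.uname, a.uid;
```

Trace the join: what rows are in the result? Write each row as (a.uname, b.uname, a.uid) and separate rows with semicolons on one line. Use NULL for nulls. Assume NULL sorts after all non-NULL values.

(Bob, Grace, 1); (Bob, Zane, 1); (Grace, Bob, 4); (Grace, Tom, 4); (Grace, Vik, 4); (Grace, Zane, 4); (Tom, Grace, 1); (Tom, Zane, 1); (Tom, NULL, NULL); (Vik, Grace, 1); (Vik, Zane, 1); (Zane, Bob, 8); (Zane, Grace, 8); (Zane, Tom, 8); (Zane, Vik, 8)

LEFT JOIN keeps every row from `users a`; unmatched rows get NULL for `users b`'s columns.
Matching on a.uid <> b.uid. A NULL in a compared column never satisfies the condition.
- uid=4: 4 matching b row(s), so 4 row(s) emitted.
- uid=1: 2 matching b row(s), so 2 row(s) emitted.
- uid=8: 4 matching b row(s), so 4 row(s) emitted.
- uid=NULL: no b row matches, row kept with b columns NULL.
- uid=1: 2 matching b row(s), so 2 row(s) emitted.
- uid=1: 2 matching b row(s), so 2 row(s) emitted.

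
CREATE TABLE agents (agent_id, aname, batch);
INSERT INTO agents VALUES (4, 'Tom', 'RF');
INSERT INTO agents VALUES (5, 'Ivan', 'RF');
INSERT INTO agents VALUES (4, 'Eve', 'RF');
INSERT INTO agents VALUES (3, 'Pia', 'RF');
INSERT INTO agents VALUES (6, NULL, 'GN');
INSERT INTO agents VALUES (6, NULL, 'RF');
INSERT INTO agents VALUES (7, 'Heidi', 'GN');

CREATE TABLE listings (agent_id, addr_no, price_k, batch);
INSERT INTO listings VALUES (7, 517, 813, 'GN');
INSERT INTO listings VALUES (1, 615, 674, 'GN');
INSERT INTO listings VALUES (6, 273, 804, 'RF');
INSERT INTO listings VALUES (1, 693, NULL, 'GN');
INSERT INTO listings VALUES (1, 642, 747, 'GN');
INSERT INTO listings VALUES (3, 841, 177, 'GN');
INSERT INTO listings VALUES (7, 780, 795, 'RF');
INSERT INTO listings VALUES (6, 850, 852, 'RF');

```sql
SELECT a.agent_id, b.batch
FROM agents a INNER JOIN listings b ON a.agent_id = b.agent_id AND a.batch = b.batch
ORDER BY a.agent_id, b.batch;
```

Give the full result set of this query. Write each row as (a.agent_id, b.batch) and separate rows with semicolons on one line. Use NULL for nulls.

(6, RF); (6, RF); (7, GN)

INNER JOIN keeps only pairs where the ON condition holds.
Matching on a.agent_id = b.agent_id AND a.batch = b.batch.
- agent_id=4, batch=RF: no matching b row, dropped.
- agent_id=5, batch=RF: no matching b row, dropped.
- agent_id=4, batch=RF: no matching b row, dropped.
- agent_id=3, batch=RF: no matching b row, dropped.
- agent_id=6, batch=GN: no matching b row, dropped.
- agent_id=6, batch=RF: 2 matching b row(s), so 2 row(s) emitted.
- agent_id=7, batch=GN: 1 matching b row(s), so 1 row(s) emitted.
After projecting and ordering:
a.agent_id | b.batch
6 | RF
6 | RF
7 | GN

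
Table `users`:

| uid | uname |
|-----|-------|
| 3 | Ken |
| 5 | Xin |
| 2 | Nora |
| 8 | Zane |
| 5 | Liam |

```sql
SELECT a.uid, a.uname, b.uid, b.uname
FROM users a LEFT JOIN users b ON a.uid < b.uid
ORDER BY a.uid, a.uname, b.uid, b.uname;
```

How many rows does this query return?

LEFT JOIN keeps every row from `users a`; unmatched rows get NULL for `users b`'s columns.
Matching on a.uid < b.uid.
- a row (uid=3): matches 3 b row(s) → 3 output row(s).
- a row (uid=5): matches 1 b row(s) → 1 output row(s).
- a row (uid=2): matches 4 b row(s) → 4 output row(s).
- a row (uid=8): no match → kept, b columns NULL.
- a row (uid=5): matches 1 b row(s) → 1 output row(s).
Total: 9 matched + 1 padded = 10 rows.

10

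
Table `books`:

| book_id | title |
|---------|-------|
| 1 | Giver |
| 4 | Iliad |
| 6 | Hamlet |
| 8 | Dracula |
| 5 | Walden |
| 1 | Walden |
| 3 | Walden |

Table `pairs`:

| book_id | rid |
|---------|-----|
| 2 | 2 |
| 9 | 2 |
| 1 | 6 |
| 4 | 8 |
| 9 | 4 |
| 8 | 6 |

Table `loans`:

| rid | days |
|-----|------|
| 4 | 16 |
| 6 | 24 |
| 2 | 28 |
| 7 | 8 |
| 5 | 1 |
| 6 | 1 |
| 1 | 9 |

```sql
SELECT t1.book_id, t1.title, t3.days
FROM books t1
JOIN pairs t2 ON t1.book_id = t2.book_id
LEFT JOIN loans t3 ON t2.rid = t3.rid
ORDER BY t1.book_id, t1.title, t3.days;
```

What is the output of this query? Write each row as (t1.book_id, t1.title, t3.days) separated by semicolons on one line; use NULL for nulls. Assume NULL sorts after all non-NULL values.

(1, Giver, 1); (1, Giver, 24); (1, Walden, 1); (1, Walden, 24); (4, Iliad, NULL); (8, Dracula, 1); (8, Dracula, 24)

Evaluate left to right. First `books t1 INNER JOIN pairs t2` on book_id: 4 row(s).
Then LEFT JOIN `loans t3` on rid: each of those 4 rows is kept; rows whose t2.rid has no match in t3 get NULL for t3's columns.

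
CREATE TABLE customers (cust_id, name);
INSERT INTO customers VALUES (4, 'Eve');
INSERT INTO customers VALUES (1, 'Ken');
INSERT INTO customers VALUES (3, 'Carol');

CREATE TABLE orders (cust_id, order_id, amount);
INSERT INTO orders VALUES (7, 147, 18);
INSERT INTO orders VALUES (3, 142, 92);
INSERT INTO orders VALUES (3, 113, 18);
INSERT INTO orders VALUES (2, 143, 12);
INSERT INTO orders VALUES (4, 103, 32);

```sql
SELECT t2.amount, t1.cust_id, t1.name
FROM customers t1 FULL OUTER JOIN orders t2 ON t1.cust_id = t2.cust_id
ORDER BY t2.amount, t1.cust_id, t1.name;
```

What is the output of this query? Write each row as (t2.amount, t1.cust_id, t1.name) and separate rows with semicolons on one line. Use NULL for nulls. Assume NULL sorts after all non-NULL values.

(12, NULL, NULL); (18, 3, Carol); (18, NULL, NULL); (32, 4, Eve); (92, 3, Carol); (NULL, 1, Ken)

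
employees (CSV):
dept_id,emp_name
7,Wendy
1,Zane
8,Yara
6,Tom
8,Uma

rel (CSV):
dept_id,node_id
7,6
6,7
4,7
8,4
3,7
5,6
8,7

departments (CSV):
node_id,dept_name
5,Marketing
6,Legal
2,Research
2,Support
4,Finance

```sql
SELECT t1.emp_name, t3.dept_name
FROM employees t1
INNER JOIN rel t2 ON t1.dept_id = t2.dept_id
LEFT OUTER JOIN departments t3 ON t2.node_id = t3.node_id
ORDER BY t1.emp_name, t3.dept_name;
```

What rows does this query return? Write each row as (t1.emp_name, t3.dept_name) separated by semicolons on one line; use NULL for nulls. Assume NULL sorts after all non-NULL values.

(Tom, NULL); (Uma, Finance); (Uma, NULL); (Wendy, Legal); (Yara, Finance); (Yara, NULL)

Step 1 — t1 INNER JOIN t2 on dept_id → 6 row(s).
Then LEFT JOIN `departments t3` on node_id: each of those 6 rows is kept; rows whose t2.node_id has no match in t3 get NULL for t3's columns.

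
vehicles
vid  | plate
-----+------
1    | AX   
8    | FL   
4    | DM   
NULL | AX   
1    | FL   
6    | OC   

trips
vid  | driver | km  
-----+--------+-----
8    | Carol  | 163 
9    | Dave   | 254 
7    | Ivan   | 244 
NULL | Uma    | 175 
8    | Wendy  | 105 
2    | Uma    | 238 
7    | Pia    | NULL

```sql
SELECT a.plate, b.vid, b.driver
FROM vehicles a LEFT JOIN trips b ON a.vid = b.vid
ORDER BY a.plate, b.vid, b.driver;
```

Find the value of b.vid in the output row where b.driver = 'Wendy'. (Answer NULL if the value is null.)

8

LEFT JOIN keeps every row from `vehicles`; unmatched rows get NULL for `trips`'s columns.
Matching on a.vid = b.vid. A NULL in a compared column never satisfies the condition.
Matched pairs: 2; unmatched a rows kept: 5.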